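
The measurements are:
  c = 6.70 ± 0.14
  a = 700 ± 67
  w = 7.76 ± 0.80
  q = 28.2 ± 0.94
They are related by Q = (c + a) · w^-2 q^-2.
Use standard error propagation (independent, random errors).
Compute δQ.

0.00349

Let u = c + a = 707. δu = √(δc² + δa²) = √(0.0196 + 4490) = 67.0, so δu/u = 0.0948.
Q is then a monomial in u, w, q:
δQ/Q = √((δu/u)² + (-2·δw/w)² + (-2·δq/q)²) = √(0.00899 + 0.0425 + 0.00444) = 0.237
Q = 0.0148, so δQ = 0.237 × 0.0148 = 0.00349.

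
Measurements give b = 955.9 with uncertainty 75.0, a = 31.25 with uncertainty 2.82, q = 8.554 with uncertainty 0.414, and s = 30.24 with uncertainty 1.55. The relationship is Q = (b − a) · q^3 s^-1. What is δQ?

Let u = b − a = 924.6. δu = √(δb² + δa²) = √(5620 + 7.95) = 75.1, so δu/u = 0.0812.
Q is then a monomial in u, q, s:
δQ/Q = √((δu/u)² + (3·δq/q)² + (-1·δs/s)²) = √(0.00659 + 0.0211 + 0.00263) = 0.174
Q = 19140, so δQ = 0.174 × 19140 = 3330.

3330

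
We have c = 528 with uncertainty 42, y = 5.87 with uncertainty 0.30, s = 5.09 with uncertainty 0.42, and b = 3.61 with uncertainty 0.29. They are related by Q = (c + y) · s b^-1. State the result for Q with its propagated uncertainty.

Let u = c + y = 534. δu = √(δc² + δy²) = √(1760 + 0.0900) = 42.0, so δu/u = 0.0787.
Q is then a monomial in u, s, b:
δQ/Q = √((δu/u)² + (1·δs/s)² + (-1·δb/b)²) = √(0.00619 + 0.00681 + 0.00645) = 0.139
Q = 753, so δQ = 0.139 × 753 = 105.

753 ± 105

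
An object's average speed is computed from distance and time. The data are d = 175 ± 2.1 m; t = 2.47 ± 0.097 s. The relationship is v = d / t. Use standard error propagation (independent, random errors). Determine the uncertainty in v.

2.91 m/s

Products/powers → add relative errors in quadrature, weighted by exponent:
  (1·δd/d)² = (1×0.0120)² = 0.000144;  (-1·δt/t)² = (-1×0.0393)² = 0.00154
δv/v = √(0.00169) = 0.0411
v = 70.9 m/s, so δv = 0.0411 × 70.9 = 2.91 m/s.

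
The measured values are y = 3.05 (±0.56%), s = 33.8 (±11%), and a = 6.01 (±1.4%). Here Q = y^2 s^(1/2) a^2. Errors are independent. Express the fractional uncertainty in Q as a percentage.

Since Q is a product/quotient, work with relative uncertainties:
  (2·δy/y)² = (2×0.00560)² = 0.000125;  (½·δs/s)² = (0.5×0.110)² = 0.00302;  (2·δa/a)² = (2×0.0140)² = 0.000784
δQ/Q = √(0.00393) = 0.0627

6.27%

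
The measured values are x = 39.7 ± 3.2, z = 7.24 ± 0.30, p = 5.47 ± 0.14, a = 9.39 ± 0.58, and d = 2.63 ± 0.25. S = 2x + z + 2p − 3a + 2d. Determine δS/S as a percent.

Each term contributes (cᵢ δxᵢ)² to (δS)²:
  (2·δx)² = 41.0;  (δz)² = 0.0900;  (2·δp)² = 0.0784;  (3·δa)² = 3.03;  (2·δd)² = 0.250
δS = √(44.4) = 6.66
S = 74.7, so δS/S = 6.66/74.7 = 0.0892.

8.92%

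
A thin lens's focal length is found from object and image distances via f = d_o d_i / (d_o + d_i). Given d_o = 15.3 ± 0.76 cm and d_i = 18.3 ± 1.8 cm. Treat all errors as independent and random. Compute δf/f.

∂f/∂d_o = (d_i/(d_o+d_i))² = 0.297;  ∂f/∂d_i = (d_o/(d_o+d_i))² = 0.207
δf = √((∂f/∂d_o · δd_o)² + (∂f/∂d_i · δd_i)²) = √(0.0508 + 0.139) = 0.436 cm
f = 8.33 cm, so δf/f = 0.436/8.33 = 0.0523.

0.0523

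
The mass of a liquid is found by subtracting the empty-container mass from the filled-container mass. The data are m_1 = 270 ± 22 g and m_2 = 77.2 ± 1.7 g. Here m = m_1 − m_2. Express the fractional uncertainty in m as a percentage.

11.4%

Sums and differences: (δm)² = Σ (cᵢ δxᵢ)².
  (δm_1)² = 484;  (δm_2)² = 2.89
δm = √(487) = 22.1 g
m = 193 g, so δm/m = 22.1/193 = 0.114.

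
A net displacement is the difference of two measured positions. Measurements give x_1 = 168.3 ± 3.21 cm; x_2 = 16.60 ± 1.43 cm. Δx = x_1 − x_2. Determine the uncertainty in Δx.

Absolute uncertainties add in quadrature for a linear combination:
  (δx_1)² = 10.3;  (δx_2)² = 2.04
δΔx = √(12.3) = 3.51 cm

3.51 cm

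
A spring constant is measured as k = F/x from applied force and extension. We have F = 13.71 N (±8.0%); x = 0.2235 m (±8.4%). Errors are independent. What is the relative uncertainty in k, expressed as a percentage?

11.6%

Relative error in a monomial: (δk/k)² = Σ (nᵢ · δxᵢ/xᵢ)².
  (1·δF/F)² = (1×0.0800)² = 0.00640;  (-1·δx/x)² = (-1×0.0840)² = 0.00706
δk/k = √(0.0135) = 0.116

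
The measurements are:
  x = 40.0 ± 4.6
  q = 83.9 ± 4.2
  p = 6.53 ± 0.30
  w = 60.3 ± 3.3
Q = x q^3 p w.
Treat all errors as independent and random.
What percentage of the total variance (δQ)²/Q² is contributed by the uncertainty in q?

55.2%

(δQ/Q)² = (1·δx/x)² + (3·δq/q)² + (1·δp/p)² + (1·δw/w)²
  x term: (1×0.115)² = 0.0132
  q term: (3×0.0501)² = 0.0226
  p term: (1×0.0459)² = 0.00211
  w term: (1×0.0547)² = 0.00299
Total = 0.0409. Share from q = 0.0226/0.0409 = 0.552.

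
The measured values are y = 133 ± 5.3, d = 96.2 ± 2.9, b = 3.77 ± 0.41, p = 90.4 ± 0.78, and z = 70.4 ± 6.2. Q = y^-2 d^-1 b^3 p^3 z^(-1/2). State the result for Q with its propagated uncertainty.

Each factor contributes (exponent × relative error)² to (δQ/Q)²:
  (-2·δy/y)² = (-2×0.0398)² = 0.00635;  (-1·δd/d)² = (-1×0.0301)² = 0.000909;  (3·δb/b)² = (3×0.109)² = 0.106;  (3·δp/p)² = (3×0.00863)² = 0.000670;  (−½·δz/z)² = (-0.5×0.0881)² = 0.00194
δQ/Q = √(0.116) = 0.341
Q = 2.77, so δQ = 0.341 × 2.77 = 0.946.

2.77 ± 0.946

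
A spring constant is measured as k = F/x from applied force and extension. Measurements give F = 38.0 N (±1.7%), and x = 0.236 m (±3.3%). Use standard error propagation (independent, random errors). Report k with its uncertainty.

161 ± 5.98 N/m

Since k is a product/quotient, work with relative uncertainties:
  (1·δF/F)² = (1×0.0170)² = 0.000289;  (-1·δx/x)² = (-1×0.0330)² = 0.00109
δk/k = √(0.00138) = 0.0371
k = 161 N/m, so δk = 0.0371 × 161 = 5.98 N/m.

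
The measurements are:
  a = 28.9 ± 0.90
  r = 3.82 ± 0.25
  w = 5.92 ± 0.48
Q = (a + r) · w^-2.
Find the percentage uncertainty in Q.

16.5%

Let u = a + r = 32.7. δu = √(δa² + δr²) = √(0.810 + 0.0625) = 0.934, so δu/u = 0.0285.
Q is then a monomial in u, w:
δQ/Q = √((δu/u)² + (-2·δw/w)²) = √(0.000815 + 0.0263) = 0.165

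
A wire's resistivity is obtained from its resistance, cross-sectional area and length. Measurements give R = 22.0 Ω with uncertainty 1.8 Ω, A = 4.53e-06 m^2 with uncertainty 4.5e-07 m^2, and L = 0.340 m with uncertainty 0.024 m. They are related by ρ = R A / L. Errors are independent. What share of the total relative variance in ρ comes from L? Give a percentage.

23.1%

(δρ/ρ)² = (1·δR/R)² + (1·δA/A)² + (-1·δL/L)²
  R term: (1×0.0818)² = 0.00669
  A term: (1×0.0993)² = 0.00987
  L term: (-1×0.0706)² = 0.00498
Total = 0.0215. Share from L = 0.00498/0.0215 = 0.231.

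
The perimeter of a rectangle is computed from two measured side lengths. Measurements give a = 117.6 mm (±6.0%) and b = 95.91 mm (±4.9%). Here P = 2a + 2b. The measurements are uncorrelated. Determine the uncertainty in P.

17.0 mm

Each term contributes (cᵢ δxᵢ)² to (δP)²:
  (2·δa)² = 199;  (2·δb)² = 88.3
δP = √(287) = 17.0 mm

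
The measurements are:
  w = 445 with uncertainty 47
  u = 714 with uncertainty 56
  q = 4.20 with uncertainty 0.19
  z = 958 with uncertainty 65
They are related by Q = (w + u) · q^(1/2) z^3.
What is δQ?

Let h = w + u = 1160. δh = √(δw² + δu²) = √(2210 + 3140) = 73.1, so δh/h = 0.0631.
Q is then a monomial in h, q, z:
δQ/Q = √((δh/h)² + (½·δq/q)² + (3·δz/z)²) = √(0.00398 + 0.000512 + 0.0414) = 0.214
Q = 2.09e+12, so δQ = 0.214 × 2.09e+12 = 4.48e+11.

4.48e+11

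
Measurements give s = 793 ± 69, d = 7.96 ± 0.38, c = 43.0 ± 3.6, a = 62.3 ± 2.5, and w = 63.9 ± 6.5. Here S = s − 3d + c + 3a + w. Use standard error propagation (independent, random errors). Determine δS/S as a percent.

Absolute uncertainties add in quadrature for a linear combination:
  (δs)² = 4760;  (3·δd)² = 1.30;  (δc)² = 13.0;  (3·δa)² = 56.2;  (δw)² = 42.2
δS = √(4870) = 69.8
S = 1060, so δS/S = 69.8/1060 = 0.0657.

6.57%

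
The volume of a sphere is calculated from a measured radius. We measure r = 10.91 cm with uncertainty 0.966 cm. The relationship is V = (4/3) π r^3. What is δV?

1440 cm^3

V ∝ r^3, so δV/V = |3| · δr/r = 3 × 0.0885 = 0.266.
V = 5440 cm^3, so δV = 0.266 × 5440 = 1440 cm^3.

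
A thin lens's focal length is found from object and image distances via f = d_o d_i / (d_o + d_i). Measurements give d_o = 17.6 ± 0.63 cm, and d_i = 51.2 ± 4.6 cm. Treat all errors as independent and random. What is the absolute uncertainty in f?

0.461 cm

∂f/∂d_o = (d_i/(d_o+d_i))² = 0.554;  ∂f/∂d_i = (d_o/(d_o+d_i))² = 0.0654
δf = √((∂f/∂d_o · δd_o)² + (∂f/∂d_i · δd_i)²) = √(0.122 + 0.0906) = 0.461 cm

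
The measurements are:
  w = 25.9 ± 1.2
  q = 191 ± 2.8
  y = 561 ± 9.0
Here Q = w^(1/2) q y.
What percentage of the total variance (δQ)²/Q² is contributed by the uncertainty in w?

53.2%

(δQ/Q)² = (½·δw/w)² + (1·δq/q)² + (1·δy/y)²
  w term: (0.5×0.0463)² = 0.000537
  q term: (1×0.0147)² = 0.000215
  y term: (1×0.0160)² = 0.000257
Total = 0.00101. Share from w = 0.000537/0.00101 = 0.532.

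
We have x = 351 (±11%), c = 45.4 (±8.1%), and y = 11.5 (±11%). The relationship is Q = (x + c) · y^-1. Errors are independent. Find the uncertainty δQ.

Let u = x + c = 396. δu = √(δx² + δc²) = √(1490 + 13.5) = 38.8, so δu/u = 0.0978.
Q is then a monomial in u, y:
δQ/Q = √((δu/u)² + (-1·δy/y)²) = √(0.00957 + 0.0121) = 0.147
Q = 34.5, so δQ = 0.147 × 34.5 = 5.07.

5.07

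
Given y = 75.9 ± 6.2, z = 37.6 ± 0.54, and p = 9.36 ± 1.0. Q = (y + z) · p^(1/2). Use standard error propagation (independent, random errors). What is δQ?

26.6

Let u = y + z = 114. δu = √(δy² + δz²) = √(38.4 + 0.292) = 6.22, so δu/u = 0.0548.
Q is then a monomial in u, p:
δQ/Q = √((δu/u)² + (½·δp/p)²) = √(0.00301 + 0.00285) = 0.0766
Q = 347, so δQ = 0.0766 × 347 = 26.6.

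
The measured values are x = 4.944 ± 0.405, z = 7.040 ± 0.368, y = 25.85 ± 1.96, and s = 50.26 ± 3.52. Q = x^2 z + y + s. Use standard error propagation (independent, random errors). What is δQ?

29.9

Let p = x^2·z = 172.1. δp/p = √((2·δx/x)² + (1·δz/z)²) = √(0.0268 + 0.00273) = 0.172, so δp = 29.6.
Q = p + y + s: δQ = √(δp² + δy² + δs²) = √(876 + 3.84 + 12.4) = 29.9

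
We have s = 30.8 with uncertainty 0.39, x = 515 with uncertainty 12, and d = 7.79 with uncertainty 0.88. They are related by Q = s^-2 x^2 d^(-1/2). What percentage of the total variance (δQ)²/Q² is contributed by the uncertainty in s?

(δQ/Q)² = (-2·δs/s)² + (2·δx/x)² + (−½·δd/d)²
  s term: (-2×0.0127)² = 0.000641
  x term: (2×0.0233)² = 0.00217
  d term: (-0.5×0.113)² = 0.00319
Total = 0.00600. Share from s = 0.000641/0.00600 = 0.107.

10.7%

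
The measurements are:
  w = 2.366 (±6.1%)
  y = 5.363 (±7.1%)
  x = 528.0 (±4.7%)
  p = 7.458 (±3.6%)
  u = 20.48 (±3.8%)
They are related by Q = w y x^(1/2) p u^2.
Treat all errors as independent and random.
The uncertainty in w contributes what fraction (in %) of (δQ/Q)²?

22.7%

(δQ/Q)² = (1·δw/w)² + (1·δy/y)² + (½·δx/x)² + (1·δp/p)² + (2·δu/u)²
  w term: (1×0.0610)² = 0.00372
  y term: (1×0.0710)² = 0.00504
  x term: (0.5×0.0470)² = 0.000552
  p term: (1×0.0360)² = 0.00130
  u term: (2×0.0380)² = 0.00578
Total = 0.0164. Share from w = 0.00372/0.0164 = 0.227.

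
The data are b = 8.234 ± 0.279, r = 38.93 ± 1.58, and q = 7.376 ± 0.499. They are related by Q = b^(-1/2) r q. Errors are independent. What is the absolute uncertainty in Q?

8.07

Relative error in a monomial: (δQ/Q)² = Σ (nᵢ · δxᵢ/xᵢ)².
  (−½·δb/b)² = (-0.5×0.0339)² = 0.000287;  (1·δr/r)² = (1×0.0406)² = 0.00165;  (1·δq/q)² = (1×0.0677)² = 0.00458
δQ/Q = √(0.00651) = 0.0807
Q = 100.1, so δQ = 0.0807 × 100.1 = 8.07.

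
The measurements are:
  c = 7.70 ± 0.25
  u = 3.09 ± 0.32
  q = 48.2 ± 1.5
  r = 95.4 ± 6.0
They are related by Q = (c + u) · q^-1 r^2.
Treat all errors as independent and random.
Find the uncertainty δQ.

Let w = c + u = 10.8. δw = √(δc² + δu²) = √(0.0625 + 0.102) = 0.406, so δw/w = 0.0376.
Q is then a monomial in w, q, r:
δQ/Q = √((δw/w)² + (-1·δq/q)² + (2·δr/r)²) = √(0.00142 + 0.000968 + 0.0158) = 0.135
Q = 2040, so δQ = 0.135 × 2040 = 275.

275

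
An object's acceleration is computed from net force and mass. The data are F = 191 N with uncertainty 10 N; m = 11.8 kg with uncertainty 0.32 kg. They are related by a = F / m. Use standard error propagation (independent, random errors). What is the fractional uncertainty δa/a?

0.0590

For a monomial a ∝ F, m^-1, fractional errors add in quadrature:
  (1·δF/F)² = (1×0.0524)² = 0.00274;  (-1·δm/m)² = (-1×0.0271)² = 0.000735
δa/a = √(0.00348) = 0.0590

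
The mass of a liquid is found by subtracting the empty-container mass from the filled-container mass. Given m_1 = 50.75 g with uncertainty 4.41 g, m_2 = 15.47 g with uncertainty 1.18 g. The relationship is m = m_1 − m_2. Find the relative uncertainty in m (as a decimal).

Sums and differences: (δm)² = Σ (cᵢ δxᵢ)².
  (δm_1)² = 19.4;  (δm_2)² = 1.39
δm = √(20.8) = 4.57 g
m = 35.28 g, so δm/m = 4.57/35.28 = 0.129.

0.129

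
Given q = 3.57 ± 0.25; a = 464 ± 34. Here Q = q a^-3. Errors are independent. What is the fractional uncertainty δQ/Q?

Products/powers → add relative errors in quadrature, weighted by exponent:
  (1·δq/q)² = (1×0.0700)² = 0.00490;  (-3·δa/a)² = (-3×0.0733)² = 0.0483
δQ/Q = √(0.0532) = 0.231

0.231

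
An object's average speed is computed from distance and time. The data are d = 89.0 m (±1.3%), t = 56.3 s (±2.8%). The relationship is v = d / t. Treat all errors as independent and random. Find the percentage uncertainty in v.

Each factor contributes (exponent × relative error)² to (δv/v)²:
  (1·δd/d)² = (1×0.0130)² = 0.000169;  (-1·δt/t)² = (-1×0.0280)² = 0.000784
δv/v = √(0.000953) = 0.0309

3.09%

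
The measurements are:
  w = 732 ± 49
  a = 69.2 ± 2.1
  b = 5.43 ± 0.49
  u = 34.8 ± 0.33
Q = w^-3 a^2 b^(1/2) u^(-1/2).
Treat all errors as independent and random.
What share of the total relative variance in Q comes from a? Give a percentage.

8.00%

(δQ/Q)² = (-3·δw/w)² + (2·δa/a)² + (½·δb/b)² + (−½·δu/u)²
  w term: (-3×0.0669)² = 0.0403
  a term: (2×0.0303)² = 0.00368
  b term: (0.5×0.0902)² = 0.00204
  u term: (-0.5×0.00948)² = 2.25e-05
Total = 0.0461. Share from a = 0.00368/0.0461 = 0.0800.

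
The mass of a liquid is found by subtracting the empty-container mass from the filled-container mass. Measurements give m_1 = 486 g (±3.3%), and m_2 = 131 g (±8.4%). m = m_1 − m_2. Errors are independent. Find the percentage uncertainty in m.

5.48%

Absolute uncertainties add in quadrature for a linear combination:
  (δm_1)² = 257;  (δm_2)² = 121
δm = √(378) = 19.5 g
m = 355 g, so δm/m = 19.5/355 = 0.0548.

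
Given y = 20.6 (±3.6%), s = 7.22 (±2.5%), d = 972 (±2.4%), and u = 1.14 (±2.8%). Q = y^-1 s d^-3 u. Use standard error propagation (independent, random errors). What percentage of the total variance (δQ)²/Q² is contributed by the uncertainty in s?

(δQ/Q)² = (-1·δy/y)² + (1·δs/s)² + (-3·δd/d)² + (1·δu/u)²
  y term: (-1×0.0360)² = 0.00130
  s term: (1×0.0250)² = 0.000625
  d term: (-3×0.0240)² = 0.00518
  u term: (1×0.0280)² = 0.000784
Total = 0.00789. Share from s = 0.000625/0.00789 = 0.0792.

7.92%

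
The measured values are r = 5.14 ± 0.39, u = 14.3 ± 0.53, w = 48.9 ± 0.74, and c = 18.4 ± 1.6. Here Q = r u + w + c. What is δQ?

Let p = r·u = 73.5. δp/p = √((1·δr/r)² + (1·δu/u)²) = √(0.00576 + 0.00137) = 0.0844, so δp = 6.21.
Q = p + w + c: δQ = √(δp² + δw² + δc²) = √(38.5 + 0.548 + 2.56) = 6.45

6.45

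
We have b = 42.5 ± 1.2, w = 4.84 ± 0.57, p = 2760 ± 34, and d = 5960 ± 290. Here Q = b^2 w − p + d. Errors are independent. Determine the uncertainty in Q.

1180

Let h = b^2·w = 8740. δh/h = √((2·δb/b)² + (1·δw/w)²) = √(0.00319 + 0.0139) = 0.131, so δh = 1140.
Q = h − p + d: δQ = √(δh² + δp² + δd²) = √(1.3e+06 + 1160 + 84100) = 1180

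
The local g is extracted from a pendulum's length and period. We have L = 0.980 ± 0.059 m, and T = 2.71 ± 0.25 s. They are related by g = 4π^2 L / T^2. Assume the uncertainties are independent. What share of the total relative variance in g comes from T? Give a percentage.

(δg/g)² = (1·δL/L)² + (-2·δT/T)²
  L term: (1×0.0602)² = 0.00362
  T term: (-2×0.0923)² = 0.0340
Total = 0.0377. Share from T = 0.0340/0.0377 = 0.904.

90.4%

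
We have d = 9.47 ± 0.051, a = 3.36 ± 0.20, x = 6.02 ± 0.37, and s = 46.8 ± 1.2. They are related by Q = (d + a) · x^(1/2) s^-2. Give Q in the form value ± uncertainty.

Let u = d + a = 12.8. δu = √(δd² + δa²) = √(0.00260 + 0.0400) = 0.206, so δu/u = 0.0161.
Q is then a monomial in u, x, s:
δQ/Q = √((δu/u)² + (½·δx/x)² + (-2·δs/s)²) = √(0.000259 + 0.000944 + 0.00263) = 0.0619
Q = 0.0144, so δQ = 0.0619 × 0.0144 = 0.000890.

0.0144 ± 0.000890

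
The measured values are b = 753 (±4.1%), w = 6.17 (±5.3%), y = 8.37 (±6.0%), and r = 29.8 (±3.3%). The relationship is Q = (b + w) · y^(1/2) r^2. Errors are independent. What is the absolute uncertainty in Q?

Let u = b + w = 759. δu = √(δb² + δw²) = √(953 + 0.107) = 30.9, so δu/u = 0.0407.
Q is then a monomial in u, y, r:
δQ/Q = √((δu/u)² + (½·δy/y)² + (2·δr/r)²) = √(0.00165 + 0.000900 + 0.00436) = 0.0831
Q = 1.95e+06, so δQ = 0.0831 × 1.95e+06 = 1.62e+05.

1.62e+05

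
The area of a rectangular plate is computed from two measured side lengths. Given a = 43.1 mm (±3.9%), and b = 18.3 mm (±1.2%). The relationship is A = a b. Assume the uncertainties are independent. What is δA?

32.2 mm^2

Since A is a product/quotient, work with relative uncertainties:
  (1·δa/a)² = (1×0.0390)² = 0.00152;  (1·δb/b)² = (1×0.0120)² = 0.000144
δA/A = √(0.00167) = 0.0408
A = 789 mm^2, so δA = 0.0408 × 789 = 32.2 mm^2.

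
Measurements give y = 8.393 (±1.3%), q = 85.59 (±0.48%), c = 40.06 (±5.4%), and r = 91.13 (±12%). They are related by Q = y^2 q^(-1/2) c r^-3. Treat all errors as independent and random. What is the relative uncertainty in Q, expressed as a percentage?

Since Q is a product/quotient, work with relative uncertainties:
  (2·δy/y)² = (2×0.0130)² = 0.000676;  (−½·δq/q)² = (-0.5×0.00480)² = 5.76e-06;  (1·δc/c)² = (1×0.0540)² = 0.00292;  (-3·δr/r)² = (-3×0.120)² = 0.130
δQ/Q = √(0.133) = 0.365

36.5%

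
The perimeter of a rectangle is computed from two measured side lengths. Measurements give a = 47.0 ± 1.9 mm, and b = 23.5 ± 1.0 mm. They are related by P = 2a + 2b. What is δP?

Sums and differences: (δP)² = Σ (cᵢ δxᵢ)².
  (2·δa)² = 14.4;  (2·δb)² = 4.00
δP = √(18.4) = 4.29 mm

4.29 mm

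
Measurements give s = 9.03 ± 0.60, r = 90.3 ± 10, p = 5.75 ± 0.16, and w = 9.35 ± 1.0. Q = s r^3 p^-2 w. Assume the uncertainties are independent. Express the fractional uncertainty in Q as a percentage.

36.0%

Relative error in a monomial: (δQ/Q)² = Σ (nᵢ · δxᵢ/xᵢ)².
  (1·δs/s)² = (1×0.0664)² = 0.00441;  (3·δr/r)² = (3×0.111)² = 0.110;  (-2·δp/p)² = (-2×0.0278)² = 0.00310;  (1·δw/w)² = (1×0.107)² = 0.0114
δQ/Q = √(0.129) = 0.360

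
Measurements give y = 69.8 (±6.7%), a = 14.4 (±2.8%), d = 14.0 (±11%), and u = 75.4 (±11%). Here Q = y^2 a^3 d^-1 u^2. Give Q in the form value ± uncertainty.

Products/powers → add relative errors in quadrature, weighted by exponent:
  (2·δy/y)² = (2×0.0670)² = 0.0180;  (3·δa/a)² = (3×0.0280)² = 0.00706;  (-1·δd/d)² = (-1×0.110)² = 0.0121;  (2·δu/u)² = (2×0.110)² = 0.0484
δQ/Q = √(0.0855) = 0.292
Q = 5.91e+09, so δQ = 0.292 × 5.91e+09 = 1.73e+09.

(5.91 ± 1.73) × 10^9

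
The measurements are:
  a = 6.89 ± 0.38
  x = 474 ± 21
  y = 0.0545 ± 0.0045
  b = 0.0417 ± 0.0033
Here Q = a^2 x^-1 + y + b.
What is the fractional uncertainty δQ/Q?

Let p = a^2·x^-1 = 0.100. δp/p = √((2·δa/a)² + (-1·δx/x)²) = √(0.0122 + 0.00196) = 0.119, so δp = 0.0119.
Q = p + y + b: δQ = √(δp² + δy² + δb²) = √(0.000142 + 2.02e-05 + 1.09e-05) = 0.0131
Q = 0.196, so δQ/Q = 0.0131/0.196 = 0.0670.

0.0670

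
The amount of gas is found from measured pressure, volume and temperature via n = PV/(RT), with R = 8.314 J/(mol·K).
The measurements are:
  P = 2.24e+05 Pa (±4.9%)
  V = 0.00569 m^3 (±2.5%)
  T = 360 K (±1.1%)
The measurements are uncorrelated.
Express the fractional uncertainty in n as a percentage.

Products/powers → add relative errors in quadrature, weighted by exponent:
  (1·δP/P)² = (1×0.0490)² = 0.00240;  (1·δV/V)² = (1×0.0250)² = 0.000625;  (-1·δT/T)² = (-1×0.0110)² = 0.000121
δn/n = √(0.00315) = 0.0561

5.61%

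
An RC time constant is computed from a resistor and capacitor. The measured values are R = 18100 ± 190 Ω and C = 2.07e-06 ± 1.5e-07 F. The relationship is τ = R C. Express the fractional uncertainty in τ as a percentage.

τ is a product of powers, so relative uncertainties combine in quadrature:
  (1·δR/R)² = (1×0.0105)² = 0.000110;  (1·δC/C)² = (1×0.0725)² = 0.00525
δτ/τ = √(0.00536) = 0.0732

7.32%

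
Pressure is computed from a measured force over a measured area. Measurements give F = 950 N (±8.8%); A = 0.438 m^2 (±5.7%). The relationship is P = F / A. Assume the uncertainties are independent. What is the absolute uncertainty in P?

Each factor contributes (exponent × relative error)² to (δP/P)²:
  (1·δF/F)² = (1×0.0880)² = 0.00774;  (-1·δA/A)² = (-1×0.0570)² = 0.00325
δP/P = √(0.0110) = 0.105
P = 2170 Pa, so δP = 0.105 × 2170 = 227 Pa.

227 Pa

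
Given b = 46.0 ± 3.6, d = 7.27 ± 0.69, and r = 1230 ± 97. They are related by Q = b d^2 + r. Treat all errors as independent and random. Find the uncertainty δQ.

Let p = b·d^2 = 2430. δp/p = √((1·δb/b)² + (2·δd/d)²) = √(0.00612 + 0.0360) = 0.205, so δp = 499.
Q = p + r: δQ = √(δp² + δr²) = √(2.49e+05 + 9410) = 509

509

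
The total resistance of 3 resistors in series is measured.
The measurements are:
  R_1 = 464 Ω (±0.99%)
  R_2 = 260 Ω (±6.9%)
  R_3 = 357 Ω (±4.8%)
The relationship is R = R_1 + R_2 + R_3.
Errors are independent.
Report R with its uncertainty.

1080 ± 25.2 Ω

For a sum/difference, combine absolute errors in quadrature:
  (δR_1)² = 21.1;  (δR_2)² = 322;  (δR_3)² = 294
δR = √(637) = 25.2 Ω
R = 1080 Ω.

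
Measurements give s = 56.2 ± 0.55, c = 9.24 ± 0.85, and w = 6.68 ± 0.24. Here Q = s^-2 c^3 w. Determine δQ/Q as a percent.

27.9%

Q is a product of powers, so relative uncertainties combine in quadrature:
  (-2·δs/s)² = (-2×0.00979)² = 0.000383;  (3·δc/c)² = (3×0.0920)² = 0.0762;  (1·δw/w)² = (1×0.0359)² = 0.00129
δQ/Q = √(0.0778) = 0.279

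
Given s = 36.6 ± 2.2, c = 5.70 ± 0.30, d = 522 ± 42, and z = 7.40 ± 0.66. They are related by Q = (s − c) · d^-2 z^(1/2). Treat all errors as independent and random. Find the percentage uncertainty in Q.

Let u = s − c = 30.9. δu = √(δs² + δc²) = √(4.84 + 0.0900) = 2.22, so δu/u = 0.0719.
Q is then a monomial in u, d, z:
δQ/Q = √((δu/u)² + (-2·δd/d)² + (½·δz/z)²) = √(0.00516 + 0.0259 + 0.00199) = 0.182

18.2%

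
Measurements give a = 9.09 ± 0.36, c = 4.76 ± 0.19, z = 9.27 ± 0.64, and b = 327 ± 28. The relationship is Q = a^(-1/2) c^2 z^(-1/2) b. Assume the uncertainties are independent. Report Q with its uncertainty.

Since Q is a product/quotient, work with relative uncertainties:
  (−½·δa/a)² = (-0.5×0.0396)² = 0.000392;  (2·δc/c)² = (2×0.0399)² = 0.00637;  (−½·δz/z)² = (-0.5×0.0690)² = 0.00119;  (1·δb/b)² = (1×0.0856)² = 0.00733
δQ/Q = √(0.0153) = 0.124
Q = 807, so δQ = 0.124 × 807 = 99.8.

807 ± 99.8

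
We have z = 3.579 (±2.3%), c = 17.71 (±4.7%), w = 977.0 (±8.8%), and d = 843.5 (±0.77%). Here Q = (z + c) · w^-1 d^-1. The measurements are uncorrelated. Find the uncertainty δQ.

Let u = z + c = 21.29. δu = √(δz² + δc²) = √(0.00678 + 0.693) = 0.836, so δu/u = 0.0393.
Q is then a monomial in u, w, d:
δQ/Q = √((δu/u)² + (-1·δw/w)² + (-1·δd/d)²) = √(0.00154 + 0.00774 + 5.93e-05) = 0.0967
Q = 2.583e-05, so δQ = 0.0967 × 2.583e-05 = 2.5e-06.

2.5e-06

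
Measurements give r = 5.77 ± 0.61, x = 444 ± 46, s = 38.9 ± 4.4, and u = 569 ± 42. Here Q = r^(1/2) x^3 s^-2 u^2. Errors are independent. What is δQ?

1.87e+10

Since Q is a product/quotient, work with relative uncertainties:
  (½·δr/r)² = (0.5×0.106)² = 0.00279;  (3·δx/x)² = (3×0.104)² = 0.0966;  (-2·δs/s)² = (-2×0.113)² = 0.0512;  (2·δu/u)² = (2×0.0738)² = 0.0218
δQ/Q = √(0.172) = 0.415
Q = 4.5e+10, so δQ = 0.415 × 4.5e+10 = 1.87e+10.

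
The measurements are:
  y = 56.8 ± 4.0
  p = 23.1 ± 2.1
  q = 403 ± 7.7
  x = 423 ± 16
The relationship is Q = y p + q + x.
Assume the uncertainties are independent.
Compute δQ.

Let w = y·p = 1310. δw/w = √((1·δy/y)² + (1·δp/p)²) = √(0.00496 + 0.00826) = 0.115, so δw = 151.
Q = w + q + x: δQ = √(δw² + δq² + δx²) = √(22800 + 59.3 + 256) = 152

152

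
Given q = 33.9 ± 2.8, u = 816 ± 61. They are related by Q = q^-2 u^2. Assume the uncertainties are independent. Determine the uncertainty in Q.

129

Each factor contributes (exponent × relative error)² to (δQ/Q)²:
  (-2·δq/q)² = (-2×0.0826)² = 0.0273;  (2·δu/u)² = (2×0.0748)² = 0.0224
δQ/Q = √(0.0496) = 0.223
Q = 579, so δQ = 0.223 × 579 = 129.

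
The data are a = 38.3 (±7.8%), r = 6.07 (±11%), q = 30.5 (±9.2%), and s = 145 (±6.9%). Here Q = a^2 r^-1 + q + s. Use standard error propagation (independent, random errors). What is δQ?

Let p = a^2·r^-1 = 242. δp/p = √((2·δa/a)² + (-1·δr/r)²) = √(0.0243 + 0.0121) = 0.191, so δp = 46.1.
Q = p + q + s: δQ = √(δp² + δq² + δs²) = √(2130 + 7.87 + 100) = 47.3

47.3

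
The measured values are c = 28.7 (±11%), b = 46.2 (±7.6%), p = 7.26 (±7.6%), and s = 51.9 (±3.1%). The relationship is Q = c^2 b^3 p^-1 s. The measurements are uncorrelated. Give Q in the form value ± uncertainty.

(5.81 ± 1.90) × 10^8

Q is a product of powers, so relative uncertainties combine in quadrature:
  (2·δc/c)² = (2×0.110)² = 0.0484;  (3·δb/b)² = (3×0.0760)² = 0.0520;  (-1·δp/p)² = (-1×0.0760)² = 0.00578;  (1·δs/s)² = (1×0.0310)² = 0.000961
δQ/Q = √(0.107) = 0.327
Q = 5.81e+08, so δQ = 0.327 × 5.81e+08 = 1.9e+08.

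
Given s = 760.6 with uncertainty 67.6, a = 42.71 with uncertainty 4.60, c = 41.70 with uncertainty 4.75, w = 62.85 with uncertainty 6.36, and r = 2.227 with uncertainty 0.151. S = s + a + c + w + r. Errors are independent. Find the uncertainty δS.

S is a linear combination, so absolute uncertainties add in quadrature:
  (δs)² = 4570;  (δa)² = 21.2;  (δc)² = 22.6;  (δw)² = 40.4;  (δr)² = 0.0228
δS = √(4650) = 68.2

68.2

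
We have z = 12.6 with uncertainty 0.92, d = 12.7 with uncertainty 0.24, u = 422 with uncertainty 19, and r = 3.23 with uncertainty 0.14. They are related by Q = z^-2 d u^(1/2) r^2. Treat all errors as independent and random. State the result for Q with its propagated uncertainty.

For a monomial Q ∝ z^-2, d, u^(1/2), r^2, fractional errors add in quadrature:
  (-2·δz/z)² = (-2×0.0730)² = 0.0213;  (1·δd/d)² = (1×0.0189)² = 0.000357;  (½·δu/u)² = (0.5×0.0450)² = 0.000507;  (2·δr/r)² = (2×0.0433)² = 0.00751
δQ/Q = √(0.0297) = 0.172
Q = 17.1, so δQ = 0.172 × 17.1 = 2.95.

17.1 ± 2.95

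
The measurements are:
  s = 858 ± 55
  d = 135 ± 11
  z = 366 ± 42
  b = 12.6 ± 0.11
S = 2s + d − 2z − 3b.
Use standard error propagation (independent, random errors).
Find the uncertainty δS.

Absolute uncertainties add in quadrature for a linear combination:
  (2·δs)² = 12100;  (δd)² = 121;  (2·δz)² = 7060;  (3·δb)² = 0.109
δS = √(19300) = 139

139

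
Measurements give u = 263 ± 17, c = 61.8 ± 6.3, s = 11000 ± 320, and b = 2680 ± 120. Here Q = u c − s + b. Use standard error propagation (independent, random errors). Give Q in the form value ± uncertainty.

7930 ± 1990

Let p = u·c = 16300. δp/p = √((1·δu/u)² + (1·δc/c)²) = √(0.00418 + 0.0104) = 0.121, so δp = 1960.
Q = p − s + b: δQ = √(δp² + δs² + δb²) = √(3.85e+06 + 1.02e+05 + 14400) = 1990
Q = 7930.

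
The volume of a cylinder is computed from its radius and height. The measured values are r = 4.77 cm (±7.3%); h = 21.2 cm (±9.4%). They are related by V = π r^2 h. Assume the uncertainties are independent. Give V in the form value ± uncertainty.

1520 ± 263 cm^3

For a monomial V ∝ r^2, h, fractional errors add in quadrature:
  (2·δr/r)² = (2×0.0730)² = 0.0213;  (1·δh/h)² = (1×0.0940)² = 0.00884
δV/V = √(0.0302) = 0.174
V = 1520 cm^3, so δV = 0.174 × 1520 = 263 cm^3.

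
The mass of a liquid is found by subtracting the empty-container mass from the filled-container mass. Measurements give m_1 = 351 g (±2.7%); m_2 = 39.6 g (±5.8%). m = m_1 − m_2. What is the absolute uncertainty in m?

9.75 g

Sums and differences: (δm)² = Σ (cᵢ δxᵢ)².
  (δm_1)² = 89.8;  (δm_2)² = 5.28
δm = √(95.1) = 9.75 g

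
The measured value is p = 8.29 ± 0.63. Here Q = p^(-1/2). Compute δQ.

0.0132

Q is a product of powers, so relative uncertainties combine in quadrature:
  (−½·δp/p)² = (-0.5×0.0760)² = 0.00144
δQ/Q = √(0.00144) = 0.0380
Q = 0.347, so δQ = 0.0380 × 0.347 = 0.0132.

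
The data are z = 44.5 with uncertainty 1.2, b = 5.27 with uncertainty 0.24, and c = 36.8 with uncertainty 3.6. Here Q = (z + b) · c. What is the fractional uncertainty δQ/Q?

0.101

Let u = z + b = 49.8. δu = √(δz² + δb²) = √(1.44 + 0.0576) = 1.22, so δu/u = 0.0246.
Q is then a monomial in u, c:
δQ/Q = √((δu/u)² + (1·δc/c)²) = √(0.000605 + 0.00957) = 0.101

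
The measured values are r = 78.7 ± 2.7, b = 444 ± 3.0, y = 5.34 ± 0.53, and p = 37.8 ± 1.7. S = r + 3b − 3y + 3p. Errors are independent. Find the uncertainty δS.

Sums and differences: (δS)² = Σ (cᵢ δxᵢ)².
  (δr)² = 7.29;  (3·δb)² = 81.0;  (3·δy)² = 2.53;  (3·δp)² = 26.0
δS = √(117) = 10.8

10.8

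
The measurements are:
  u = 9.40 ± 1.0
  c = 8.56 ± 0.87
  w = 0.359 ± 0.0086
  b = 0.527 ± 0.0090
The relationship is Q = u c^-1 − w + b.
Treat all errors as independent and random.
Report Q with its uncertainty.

1.27 ± 0.162

Let p = u·c^-1 = 1.10. δp/p = √((1·δu/u)² + (-1·δc/c)²) = √(0.0113 + 0.0103) = 0.147, so δp = 0.162.
Q = p − w + b: δQ = √(δp² + δw² + δb²) = √(0.0261 + 7.4e-05 + 8.1e-05) = 0.162
Q = 1.27.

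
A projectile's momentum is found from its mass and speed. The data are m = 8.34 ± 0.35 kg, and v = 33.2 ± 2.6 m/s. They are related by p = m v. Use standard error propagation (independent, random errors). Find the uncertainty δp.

p is a product of powers, so relative uncertainties combine in quadrature:
  (1·δm/m)² = (1×0.0420)² = 0.00176;  (1·δv/v)² = (1×0.0783)² = 0.00613
δp/p = √(0.00789) = 0.0888
p = 277 kg·m/s, so δp = 0.0888 × 277 = 24.6 kg·m/s.

24.6 kg·m/s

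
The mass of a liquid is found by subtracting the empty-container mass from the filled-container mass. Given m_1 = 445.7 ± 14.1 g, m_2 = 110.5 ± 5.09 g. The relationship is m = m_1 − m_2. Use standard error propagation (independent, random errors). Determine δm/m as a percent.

4.47%

Absolute uncertainties add in quadrature for a linear combination:
  (δm_1)² = 199;  (δm_2)² = 25.9
δm = √(225) = 15.0 g
m = 335.2 g, so δm/m = 15.0/335.2 = 0.0447.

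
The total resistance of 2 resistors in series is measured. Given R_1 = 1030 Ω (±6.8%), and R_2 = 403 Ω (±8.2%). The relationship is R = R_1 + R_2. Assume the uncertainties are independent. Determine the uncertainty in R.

77.4 Ω

Each term contributes (cᵢ δxᵢ)² to (δR)²:
  (δR_1)² = 4910;  (δR_2)² = 1090
δR = √(6000) = 77.4 Ω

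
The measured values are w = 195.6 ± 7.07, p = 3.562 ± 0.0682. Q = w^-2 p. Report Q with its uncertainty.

Since Q is a product/quotient, work with relative uncertainties:
  (-2·δw/w)² = (-2×0.0361)² = 0.00523;  (1·δp/p)² = (1×0.0191)² = 0.000367
δQ/Q = √(0.00559) = 0.0748
Q = 9.31e-05, so δQ = 0.0748 × 9.31e-05 = 6.96e-06.

(9.310 ± 0.696) × 10^-5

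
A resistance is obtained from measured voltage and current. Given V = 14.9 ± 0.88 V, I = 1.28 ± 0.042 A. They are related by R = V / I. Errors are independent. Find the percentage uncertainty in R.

Products/powers → add relative errors in quadrature, weighted by exponent:
  (1·δV/V)² = (1×0.0591)² = 0.00349;  (-1·δI/I)² = (-1×0.0328)² = 0.00108
δR/R = √(0.00456) = 0.0676

6.76%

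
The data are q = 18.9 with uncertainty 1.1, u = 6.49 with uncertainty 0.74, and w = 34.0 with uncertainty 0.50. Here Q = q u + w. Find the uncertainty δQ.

15.7

Let p = q·u = 123. δp/p = √((1·δq/q)² + (1·δu/u)²) = √(0.00339 + 0.0130) = 0.128, so δp = 15.7.
Q = p + w: δQ = √(δp² + δw²) = √(247 + 0.250) = 15.7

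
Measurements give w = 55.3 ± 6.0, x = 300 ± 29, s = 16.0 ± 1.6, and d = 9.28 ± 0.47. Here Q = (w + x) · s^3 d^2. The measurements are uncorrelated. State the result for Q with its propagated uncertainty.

Let u = w + x = 355. δu = √(δw² + δx²) = √(36.0 + 841) = 29.6, so δu/u = 0.0833.
Q is then a monomial in u, s, d:
δQ/Q = √((δu/u)² + (3·δs/s)² + (2·δd/d)²) = √(0.00695 + 0.0900 + 0.0103) = 0.327
Q = 1.25e+08, so δQ = 0.327 × 1.25e+08 = 4.1e+07.

(1.25 ± 0.410) × 10^8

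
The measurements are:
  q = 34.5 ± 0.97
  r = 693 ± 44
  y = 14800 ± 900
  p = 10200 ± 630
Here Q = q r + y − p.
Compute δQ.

1990

Let w = q·r = 23900. δw/w = √((1·δq/q)² + (1·δr/r)²) = √(0.000791 + 0.00403) = 0.0694, so δw = 1660.
Q = w + y − p: δQ = √(δw² + δy² + δp²) = √(2.76e+06 + 8.1e+05 + 3.97e+05) = 1990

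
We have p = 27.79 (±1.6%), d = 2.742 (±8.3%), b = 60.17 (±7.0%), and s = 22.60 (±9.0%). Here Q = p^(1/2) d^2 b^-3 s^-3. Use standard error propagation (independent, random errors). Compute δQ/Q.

0.380

Q is a product of powers, so relative uncertainties combine in quadrature:
  (½·δp/p)² = (0.5×0.0160)² = 6.4e-05;  (2·δd/d)² = (2×0.0830)² = 0.0276;  (-3·δb/b)² = (-3×0.0700)² = 0.0441;  (-3·δs/s)² = (-3×0.0900)² = 0.0729
δQ/Q = √(0.145) = 0.380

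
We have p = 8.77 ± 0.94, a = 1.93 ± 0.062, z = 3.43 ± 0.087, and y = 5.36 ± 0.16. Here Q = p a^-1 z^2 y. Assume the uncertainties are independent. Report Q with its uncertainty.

287 ± 36.2

Q is a product of powers, so relative uncertainties combine in quadrature:
  (1·δp/p)² = (1×0.107)² = 0.0115;  (-1·δa/a)² = (-1×0.0321)² = 0.00103;  (2·δz/z)² = (2×0.0254)² = 0.00257;  (1·δy/y)² = (1×0.0299)² = 0.000891
δQ/Q = √(0.0160) = 0.126
Q = 287, so δQ = 0.126 × 287 = 36.2.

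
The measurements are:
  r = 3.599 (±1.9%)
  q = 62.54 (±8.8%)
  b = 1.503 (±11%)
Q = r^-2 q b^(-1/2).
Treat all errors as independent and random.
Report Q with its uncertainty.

3.938 ± 0.435

Each factor contributes (exponent × relative error)² to (δQ/Q)²:
  (-2·δr/r)² = (-2×0.0190)² = 0.00144;  (1·δq/q)² = (1×0.0880)² = 0.00774;  (−½·δb/b)² = (-0.5×0.110)² = 0.00302
δQ/Q = √(0.0122) = 0.111
Q = 3.938, so δQ = 0.111 × 3.938 = 0.435.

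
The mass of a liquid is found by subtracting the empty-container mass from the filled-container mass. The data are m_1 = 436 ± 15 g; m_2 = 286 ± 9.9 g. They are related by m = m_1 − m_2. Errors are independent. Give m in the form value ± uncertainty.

150 ± 18.0 g

m is a linear combination, so absolute uncertainties add in quadrature:
  (δm_1)² = 225;  (δm_2)² = 98.0
δm = √(323) = 18.0 g
m = 150 g.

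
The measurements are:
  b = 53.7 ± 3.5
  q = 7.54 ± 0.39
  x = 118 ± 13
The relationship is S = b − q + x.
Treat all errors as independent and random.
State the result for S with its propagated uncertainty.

Sums and differences: (δS)² = Σ (cᵢ δxᵢ)².
  (δb)² = 12.2;  (δq)² = 0.152;  (δx)² = 169
δS = √(181) = 13.5
S = 164.

164 ± 13.5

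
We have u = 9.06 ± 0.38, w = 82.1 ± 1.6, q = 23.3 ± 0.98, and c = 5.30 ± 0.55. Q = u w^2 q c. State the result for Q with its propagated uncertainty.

Since Q is a product/quotient, work with relative uncertainties:
  (1·δu/u)² = (1×0.0419)² = 0.00176;  (2·δw/w)² = (2×0.0195)² = 0.00152;  (1·δq/q)² = (1×0.0421)² = 0.00177;  (1·δc/c)² = (1×0.104)² = 0.0108
δQ/Q = √(0.0158) = 0.126
Q = 7.54e+06, so δQ = 0.126 × 7.54e+06 = 9.48e+05.

(7.54 ± 0.948) × 10^6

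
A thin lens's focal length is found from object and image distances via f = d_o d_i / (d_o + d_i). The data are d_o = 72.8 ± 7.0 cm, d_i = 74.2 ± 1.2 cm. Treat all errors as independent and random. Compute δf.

1.81 cm

∂f/∂d_o = (d_i/(d_o+d_i))² = 0.255;  ∂f/∂d_i = (d_o/(d_o+d_i))² = 0.245
δf = √((∂f/∂d_o · δd_o)² + (∂f/∂d_i · δd_i)²) = √(3.18 + 0.0866) = 1.81 cm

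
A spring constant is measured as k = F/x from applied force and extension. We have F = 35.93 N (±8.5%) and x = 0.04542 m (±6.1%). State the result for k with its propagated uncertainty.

Since k is a product/quotient, work with relative uncertainties:
  (1·δF/F)² = (1×0.0850)² = 0.00723;  (-1·δx/x)² = (-1×0.0610)² = 0.00372
δk/k = √(0.0109) = 0.105
k = 791.1 N/m, so δk = 0.105 × 791.1 = 82.8 N/m.

791.1 ± 82.8 N/m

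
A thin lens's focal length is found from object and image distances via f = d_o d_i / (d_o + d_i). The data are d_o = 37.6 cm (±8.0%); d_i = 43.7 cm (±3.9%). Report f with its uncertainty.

20.2 ± 0.942 cm

∂f/∂d_o = (d_i/(d_o+d_i))² = 0.289;  ∂f/∂d_i = (d_o/(d_o+d_i))² = 0.214
δf = √((∂f/∂d_o · δd_o)² + (∂f/∂d_i · δd_i)²) = √(0.755 + 0.133) = 0.942 cm
f = 20.2 cm.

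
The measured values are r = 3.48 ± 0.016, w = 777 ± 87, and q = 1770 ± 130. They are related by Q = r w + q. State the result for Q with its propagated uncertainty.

4470 ± 330

Let p = r·w = 2700. δp/p = √((1·δr/r)² + (1·δw/w)²) = √(2.11e-05 + 0.0125) = 0.112, so δp = 303.
Q = p + q: δQ = √(δp² + δq²) = √(91800 + 16900) = 330
Q = 4470.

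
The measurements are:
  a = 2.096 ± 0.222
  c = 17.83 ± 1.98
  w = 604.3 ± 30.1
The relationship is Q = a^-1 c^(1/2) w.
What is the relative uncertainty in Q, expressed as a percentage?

13.0%

Relative error in a monomial: (δQ/Q)² = Σ (nᵢ · δxᵢ/xᵢ)².
  (-1·δa/a)² = (-1×0.106)² = 0.0112;  (½·δc/c)² = (0.5×0.111)² = 0.00308;  (1·δw/w)² = (1×0.0498)² = 0.00248
δQ/Q = √(0.0168) = 0.130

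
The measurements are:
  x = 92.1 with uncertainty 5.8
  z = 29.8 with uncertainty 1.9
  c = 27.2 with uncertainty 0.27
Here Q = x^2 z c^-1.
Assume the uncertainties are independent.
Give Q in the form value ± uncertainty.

9290 ± 1320

For a monomial Q ∝ x^2, z, c^-1, fractional errors add in quadrature:
  (2·δx/x)² = (2×0.0630)² = 0.0159;  (1·δz/z)² = (1×0.0638)² = 0.00407;  (-1·δc/c)² = (-1×0.00993)² = 9.85e-05
δQ/Q = √(0.0200) = 0.142
Q = 9290, so δQ = 0.142 × 9290 = 1320.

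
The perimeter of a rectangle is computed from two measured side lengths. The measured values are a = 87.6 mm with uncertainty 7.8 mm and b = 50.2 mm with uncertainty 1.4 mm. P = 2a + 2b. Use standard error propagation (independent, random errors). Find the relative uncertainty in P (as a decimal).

Sums and differences: (δP)² = Σ (cᵢ δxᵢ)².
  (2·δa)² = 243;  (2·δb)² = 7.84
δP = √(251) = 15.8 mm
P = 276 mm, so δP/P = 15.8/276 = 0.0575.

0.0575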